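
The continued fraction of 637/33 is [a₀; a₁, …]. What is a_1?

637 = 19·33 + 10   →  a_0 = 19
33 = 3·10 + 3   →  a_1 = 3

3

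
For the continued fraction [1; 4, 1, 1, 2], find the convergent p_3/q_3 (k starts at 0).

11/9

Using pₖ = aₖpₖ₋₁ + pₖ₋₂, qₖ = aₖqₖ₋₁ + qₖ₋₂ (with p₋₁=1, p₋₂=0, q₋₁=0, q₋₂=1):
  k=0: a=1, p=1, q=1
  k=1: a=4, p=5, q=4
  k=2: a=1, p=6, q=5
  k=3: a=1, p=11, q=9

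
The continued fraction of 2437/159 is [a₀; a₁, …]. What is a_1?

3

2437 = 15·159 + 52   →  a_0 = 15
159 = 3·52 + 3   →  a_1 = 3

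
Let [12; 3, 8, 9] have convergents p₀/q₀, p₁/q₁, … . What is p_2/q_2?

308/25

Using pₖ = aₖpₖ₋₁ + pₖ₋₂, qₖ = aₖqₖ₋₁ + qₖ₋₂ (with p₋₁=1, p₋₂=0, q₋₁=0, q₋₂=1):
  k=0: a=12, p=12, q=1
  k=1: a=3, p=37, q=3
  k=2: a=8, p=308, q=25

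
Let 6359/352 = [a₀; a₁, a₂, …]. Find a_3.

6359 = 18·352 + 23   →  a_0 = 18
352 = 15·23 + 7   →  a_1 = 15
23 = 3·7 + 2   →  a_2 = 3
7 = 3·2 + 1   →  a_3 = 3

3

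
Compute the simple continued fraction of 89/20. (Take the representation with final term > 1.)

89 = 4*20 + 9
20 = 2*9 + 2
9 = 4*2 + 1
2 = 2*1 + 0  (stop)
So 89/20 = [4; 2, 4, 2].

[4; 2, 4, 2]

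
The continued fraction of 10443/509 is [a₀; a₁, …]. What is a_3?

10443 = 20·509 + 263   →  a_0 = 20
509 = 1·263 + 246   →  a_1 = 1
263 = 1·246 + 17   →  a_2 = 1
246 = 14·17 + 8   →  a_3 = 14

14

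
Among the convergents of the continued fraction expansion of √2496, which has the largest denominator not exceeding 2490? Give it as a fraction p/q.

√2496 = [49; 1, 23, 1, 98, …] (period length 4).
Convergents:
  p_0/q_0 = 49/1
  p_1/q_1 = 50/1
  p_2/q_2 = 1199/24
  p_3/q_3 = 1249/25
  p_4/q_4 = 123601/2474
  p_5/q_5 = 124850/2499
q_4 = 2474 ≤ 2490 < 2499 = q_5, so the answer is 123601/2474.

123601/2474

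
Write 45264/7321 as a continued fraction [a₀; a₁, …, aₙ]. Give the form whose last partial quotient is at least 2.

45264 = 6*7321 + 1338
7321 = 5*1338 + 631
1338 = 2*631 + 76
631 = 8*76 + 23
76 = 3*23 + 7
23 = 3*7 + 2
7 = 3*2 + 1
2 = 2*1 + 0  (stop)
So 45264/7321 = [6; 5, 2, 8, 3, 3, 3, 2].

[6; 5, 2, 8, 3, 3, 3, 2]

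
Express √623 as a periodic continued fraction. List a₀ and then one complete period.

a₀ = ⌊√623⌋ = 24.
With m₀=0, d₀=1 and mₖ₊₁ = dₖaₖ − mₖ, dₖ₊₁ = (n − mₖ₊₁²)/dₖ, aₖ₊₁ = ⌊(a₀+mₖ₊₁)/dₖ₊₁⌋:
  k=1: m=24, d=47, a=1
  k=2: m=23, d=2, a=23
  k=3: m=23, d=47, a=1
  k=4: m=24, d=1, a=48
d=1 and a=2a₀=48 at k=4, so the next step gives (m, d) = (24, 47) again — its k=1 value — and the period has length 4.

[24; 1, 23, 1, 48]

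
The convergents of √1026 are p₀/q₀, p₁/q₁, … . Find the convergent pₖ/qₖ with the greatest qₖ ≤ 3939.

√1026 = [32; 32, 64, …] (period length 2).
Convergents:
  p_0/q_0 = 32/1
  p_1/q_1 = 1025/32
  p_2/q_2 = 65632/2049
  p_3/q_3 = 2101249/65600
q_2 = 2049 ≤ 3939 < 65600 = q_3, so the answer is 65632/2049.

65632/2049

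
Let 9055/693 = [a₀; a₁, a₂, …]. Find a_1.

9055 = 13·693 + 46   →  a_0 = 13
693 = 15·46 + 3   →  a_1 = 15

15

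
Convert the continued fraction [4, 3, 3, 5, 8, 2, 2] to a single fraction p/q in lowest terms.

9791/2276

Fold from the inside: start with 2/1.
  2 + 1/2 = 5/2
  8 + 2/5 = 42/5
  5 + 5/42 = 215/42
  3 + 42/215 = 687/215
  3 + 215/687 = 2276/687
  4 + 687/2276 = 9791/2276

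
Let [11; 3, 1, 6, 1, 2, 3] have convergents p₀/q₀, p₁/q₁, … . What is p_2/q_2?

45/4

Using pₖ = aₖpₖ₋₁ + pₖ₋₂, qₖ = aₖqₖ₋₁ + qₖ₋₂ (with p₋₁=1, p₋₂=0, q₋₁=0, q₋₂=1):
  k=0: a=11, p=11, q=1
  k=1: a=3, p=34, q=3
  k=2: a=1, p=45, q=4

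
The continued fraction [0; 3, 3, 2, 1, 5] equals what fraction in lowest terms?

Using pₖ = aₖpₖ₋₁ + pₖ₋₂ and qₖ = aₖqₖ₋₁ + qₖ₋₂:
  k=0: a=0, p=0, q=1
  k=1: a=3, p=1, q=3
  k=2: a=3, p=3, q=10
  k=3: a=2, p=7, q=23
  k=4: a=1, p=10, q=33
  k=5: a=5, p=57, q=188

57/188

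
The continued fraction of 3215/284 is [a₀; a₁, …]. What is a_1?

3215 = 11·284 + 91   →  a_0 = 11
284 = 3·91 + 11   →  a_1 = 3

3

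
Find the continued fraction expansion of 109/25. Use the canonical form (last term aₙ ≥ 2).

[4; 2, 1, 3, 2]

109 = 4×25 + 9
25 = 2×9 + 7
9 = 1×7 + 2
7 = 3×2 + 1
2 = 2×1 + 0  (stop)
So 109/25 = [4; 2, 1, 3, 2].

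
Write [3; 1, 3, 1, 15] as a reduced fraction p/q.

Fold from the inside: start with 15/1.
  1 + 1/15 = 16/15
  3 + 15/16 = 63/16
  1 + 16/63 = 79/63
  3 + 63/79 = 300/79

300/79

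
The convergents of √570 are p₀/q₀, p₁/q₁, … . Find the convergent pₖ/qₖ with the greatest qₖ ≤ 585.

√570 = [23; 1, 6, 1, 46, …] (period length 4).
Convergents:
  p_0/q_0 = 23/1
  p_1/q_1 = 24/1
  p_2/q_2 = 167/7
  p_3/q_3 = 191/8
  p_4/q_4 = 8953/375
  p_5/q_5 = 9144/383
  p_6/q_6 = 63817/2673
q_5 = 383 ≤ 585 < 2673 = q_6, so the answer is 9144/383.

9144/383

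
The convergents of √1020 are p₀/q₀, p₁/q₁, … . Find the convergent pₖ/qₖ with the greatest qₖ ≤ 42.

511/16

√1020 = [31; 1, 14, 1, 62, …] (period length 4).
Convergents:
  p_0/q_0 = 31/1
  p_1/q_1 = 32/1
  p_2/q_2 = 479/15
  p_3/q_3 = 511/16
  p_4/q_4 = 32161/1007
q_3 = 16 ≤ 42 < 1007 = q_4, so the answer is 511/16.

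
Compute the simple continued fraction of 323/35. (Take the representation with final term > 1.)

323 = 9*35 + 8
35 = 4*8 + 3
8 = 2*3 + 2
3 = 1*2 + 1
2 = 2*1 + 0  (stop)
So 323/35 = [9; 4, 2, 1, 2].

[9; 4, 2, 1, 2]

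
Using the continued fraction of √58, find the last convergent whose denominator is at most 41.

√58 = [7; 1, 1, 1, 1, 1, 1, 14, …] (period length 7).
Convergents:
  p_0/q_0 = 7/1
  p_1/q_1 = 8/1
  p_2/q_2 = 15/2
  p_3/q_3 = 23/3
  p_4/q_4 = 38/5
  p_5/q_5 = 61/8
  p_6/q_6 = 99/13
  p_7/q_7 = 1447/190
q_6 = 13 ≤ 41 < 190 = q_7, so the answer is 99/13.

99/13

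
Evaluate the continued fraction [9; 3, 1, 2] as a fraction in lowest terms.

102/11

Using pₖ = aₖpₖ₋₁ + pₖ₋₂ and qₖ = aₖqₖ₋₁ + qₖ₋₂:
  k=0: a=9, p=9, q=1
  k=1: a=3, p=28, q=3
  k=2: a=1, p=37, q=4
  k=3: a=2, p=102, q=11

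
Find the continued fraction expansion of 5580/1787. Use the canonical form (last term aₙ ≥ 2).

[3; 8, 6, 3, 1, 8]

5580 = 3·1787 + 219
1787 = 8·219 + 35
219 = 6·35 + 9
35 = 3·9 + 8
9 = 1·8 + 1
8 = 8·1 + 0  (stop)
So 5580/1787 = [3; 8, 6, 3, 1, 8].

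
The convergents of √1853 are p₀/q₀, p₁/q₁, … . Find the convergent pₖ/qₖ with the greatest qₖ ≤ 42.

947/22

√1853 = [43; 21, 1, 1, 21, 86, …] (period length 5).
Convergents:
  p_0/q_0 = 43/1
  p_1/q_1 = 904/21
  p_2/q_2 = 947/22
  p_3/q_3 = 1851/43
q_2 = 22 ≤ 42 < 43 = q_3, so the answer is 947/22.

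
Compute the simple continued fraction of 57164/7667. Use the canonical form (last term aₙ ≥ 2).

[7; 2, 5, 6, 6, 2, 8]

57164 = 7*7667 + 3495
7667 = 2*3495 + 677
3495 = 5*677 + 110
677 = 6*110 + 17
110 = 6*17 + 8
17 = 2*8 + 1
8 = 8*1 + 0  (stop)
So 57164/7667 = [7; 2, 5, 6, 6, 2, 8].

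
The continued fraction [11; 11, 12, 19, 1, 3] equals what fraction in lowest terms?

117013/10551

Fold from the inside: start with 3/1.
  1 + 1/3 = 4/3
  19 + 3/4 = 79/4
  12 + 4/79 = 952/79
  11 + 79/952 = 10551/952
  11 + 952/10551 = 117013/10551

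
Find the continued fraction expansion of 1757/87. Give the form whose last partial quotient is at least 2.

1757 = 20·87 + 17
87 = 5·17 + 2
17 = 8·2 + 1
2 = 2·1 + 0  (stop)
So 1757/87 = [20; 5, 8, 2].

[20; 5, 8, 2]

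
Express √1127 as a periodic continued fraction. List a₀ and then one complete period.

a₀ = ⌊√1127⌋ = 33.

[33; 1, 1, 3, 33, 3, 1, 1, 66]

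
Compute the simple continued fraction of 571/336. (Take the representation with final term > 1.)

[1; 1, 2, 3, 16, 2]

571 = 1×336 + 235
336 = 1×235 + 101
235 = 2×101 + 33
101 = 3×33 + 2
33 = 16×2 + 1
2 = 2×1 + 0  (stop)
So 571/336 = [1; 1, 2, 3, 16, 2].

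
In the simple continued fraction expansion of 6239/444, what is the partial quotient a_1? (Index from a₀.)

19

6239 = 14·444 + 23   →  a_0 = 14
444 = 19·23 + 7   →  a_1 = 19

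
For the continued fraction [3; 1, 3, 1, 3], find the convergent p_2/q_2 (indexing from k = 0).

15/4

Using pₖ = aₖpₖ₋₁ + pₖ₋₂, qₖ = aₖqₖ₋₁ + qₖ₋₂ (with p₋₁=1, p₋₂=0, q₋₁=0, q₋₂=1):
  k=0: a=3, p=3, q=1
  k=1: a=1, p=4, q=1
  k=2: a=3, p=15, q=4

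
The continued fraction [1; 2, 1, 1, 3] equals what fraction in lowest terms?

25/18

Using pₖ = aₖpₖ₋₁ + pₖ₋₂ and qₖ = aₖqₖ₋₁ + qₖ₋₂:
  k=0: a=1, p=1, q=1
  k=1: a=2, p=3, q=2
  k=2: a=1, p=4, q=3
  k=3: a=1, p=7, q=5
  k=4: a=3, p=25, q=18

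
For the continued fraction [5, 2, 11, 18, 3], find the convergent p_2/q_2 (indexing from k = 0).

126/23

Using pₖ = aₖpₖ₋₁ + pₖ₋₂, qₖ = aₖqₖ₋₁ + qₖ₋₂ (with p₋₁=1, p₋₂=0, q₋₁=0, q₋₂=1):
  k=0: a=5, p=5, q=1
  k=1: a=2, p=11, q=2
  k=2: a=11, p=126, q=23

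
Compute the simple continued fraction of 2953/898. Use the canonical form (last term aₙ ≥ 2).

[3; 3, 2, 7, 8, 2]

2953 = 3×898 + 259
898 = 3×259 + 121
259 = 2×121 + 17
121 = 7×17 + 2
17 = 8×2 + 1
2 = 2×1 + 0  (stop)
So 2953/898 = [3; 3, 2, 7, 8, 2].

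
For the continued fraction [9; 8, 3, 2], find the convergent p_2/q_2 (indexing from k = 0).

Using pₖ = aₖpₖ₋₁ + pₖ₋₂, qₖ = aₖqₖ₋₁ + qₖ₋₂ (with p₋₁=1, p₋₂=0, q₋₁=0, q₋₂=1):
  k=0: a=9, p=9, q=1
  k=1: a=8, p=73, q=8
  k=2: a=3, p=228, q=25

228/25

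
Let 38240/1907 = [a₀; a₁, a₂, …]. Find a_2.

38240 = 20·1907 + 100   →  a_0 = 20
1907 = 19·100 + 7   →  a_1 = 19
100 = 14·7 + 2   →  a_2 = 14

14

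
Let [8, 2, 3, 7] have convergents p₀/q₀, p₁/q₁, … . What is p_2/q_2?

59/7

Using pₖ = aₖpₖ₋₁ + pₖ₋₂, qₖ = aₖqₖ₋₁ + qₖ₋₂ (with p₋₁=1, p₋₂=0, q₋₁=0, q₋₂=1):
  k=0: a=8, p=8, q=1
  k=1: a=2, p=17, q=2
  k=2: a=3, p=59, q=7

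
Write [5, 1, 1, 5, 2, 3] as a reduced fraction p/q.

Using pₖ = aₖpₖ₋₁ + pₖ₋₂ and qₖ = aₖqₖ₋₁ + qₖ₋₂:
  k=0: a=5, p=5, q=1
  k=1: a=1, p=6, q=1
  k=2: a=1, p=11, q=2
  k=3: a=5, p=61, q=11
  k=4: a=2, p=133, q=24
  k=5: a=3, p=460, q=83

460/83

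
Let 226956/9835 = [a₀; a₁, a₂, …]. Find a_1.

226956 = 23·9835 + 751   →  a_0 = 23
9835 = 13·751 + 72   →  a_1 = 13

13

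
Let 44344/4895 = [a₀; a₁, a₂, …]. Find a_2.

1

44344 = 9·4895 + 289   →  a_0 = 9
4895 = 16·289 + 271   →  a_1 = 16
289 = 1·271 + 18   →  a_2 = 1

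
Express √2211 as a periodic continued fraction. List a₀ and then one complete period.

[47; 47, 94]

a₀ = ⌊√2211⌋ = 47.
With m₀=0, d₀=1 and mₖ₊₁ = dₖaₖ − mₖ, dₖ₊₁ = (n − mₖ₊₁²)/dₖ, aₖ₊₁ = ⌊(a₀+mₖ₊₁)/dₖ₊₁⌋:
  k=1: m=47, d=2, a=47
  k=2: m=47, d=1, a=94
d=1 and a=2a₀=94 at k=2, so the next step gives (m, d) = (47, 2) again — its k=1 value — and the period has length 2.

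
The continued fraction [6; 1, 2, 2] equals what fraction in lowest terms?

Fold from the inside: start with 2/1.
  2 + 1/2 = 5/2
  1 + 2/5 = 7/5
  6 + 5/7 = 47/7

47/7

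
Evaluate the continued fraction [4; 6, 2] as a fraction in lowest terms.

Fold from the inside: start with 2/1.
  6 + 1/2 = 13/2
  4 + 2/13 = 54/13

54/13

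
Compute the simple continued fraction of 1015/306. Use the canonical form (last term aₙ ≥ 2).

[3; 3, 6, 2, 7]

1015 = 3·306 + 97
306 = 3·97 + 15
97 = 6·15 + 7
15 = 2·7 + 1
7 = 7·1 + 0  (stop)
So 1015/306 = [3; 3, 6, 2, 7].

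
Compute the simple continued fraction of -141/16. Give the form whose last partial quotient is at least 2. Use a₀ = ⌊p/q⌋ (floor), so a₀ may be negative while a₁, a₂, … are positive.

-141 = -9×16 + 3
16 = 5×3 + 1
3 = 3×1 + 0  (stop)
So -141/16 = [-9; 5, 3].

[-9; 5, 3]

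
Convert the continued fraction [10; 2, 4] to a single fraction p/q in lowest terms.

94/9

Fold from the inside: start with 4/1.
  2 + 1/4 = 9/4
  10 + 4/9 = 94/9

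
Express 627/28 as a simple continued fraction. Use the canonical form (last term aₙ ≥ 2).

627 = 22*28 + 11
28 = 2*11 + 6
11 = 1*6 + 5
6 = 1*5 + 1
5 = 5*1 + 0  (stop)
So 627/28 = [22; 2, 1, 1, 5].

[22; 2, 1, 1, 5]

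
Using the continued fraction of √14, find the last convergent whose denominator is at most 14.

15/4

√14 = [3; 1, 2, 1, 6, …] (period length 4).
Convergents:
  p_0/q_0 = 3/1
  p_1/q_1 = 4/1
  p_2/q_2 = 11/3
  p_3/q_3 = 15/4
  p_4/q_4 = 101/27
q_3 = 4 ≤ 14 < 27 = q_4, so the answer is 15/4.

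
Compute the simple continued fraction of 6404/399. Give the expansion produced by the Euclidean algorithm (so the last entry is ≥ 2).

[16; 19, 1, 19]

6404 = 16×399 + 20
399 = 19×20 + 19
20 = 1×19 + 1
19 = 19×1 + 0  (stop)
So 6404/399 = [16; 19, 1, 19].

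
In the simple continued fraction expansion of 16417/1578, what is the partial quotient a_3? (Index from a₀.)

16417 = 10·1578 + 637   →  a_0 = 10
1578 = 2·637 + 304   →  a_1 = 2
637 = 2·304 + 29   →  a_2 = 2
304 = 10·29 + 14   →  a_3 = 10

10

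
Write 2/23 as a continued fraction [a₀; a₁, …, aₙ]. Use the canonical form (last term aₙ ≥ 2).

[0; 11, 2]

2 = 0·23 + 2
23 = 11·2 + 1
2 = 2·1 + 0  (stop)
So 2/23 = [0; 11, 2].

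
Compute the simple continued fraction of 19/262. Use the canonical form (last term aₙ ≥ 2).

[0; 13, 1, 3, 1, 3]

19 = 0*262 + 19
262 = 13*19 + 15
19 = 1*15 + 4
15 = 3*4 + 3
4 = 1*3 + 1
3 = 3*1 + 0  (stop)
So 19/262 = [0; 13, 1, 3, 1, 3].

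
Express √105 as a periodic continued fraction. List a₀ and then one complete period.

a₀ = ⌊√105⌋ = 10.
With m₀=0, d₀=1 and mₖ₊₁ = dₖaₖ − mₖ, dₖ₊₁ = (n − mₖ₊₁²)/dₖ, aₖ₊₁ = ⌊(a₀+mₖ₊₁)/dₖ₊₁⌋:
  k=1: m=10, d=5, a=4
  k=2: m=10, d=1, a=20
d=1 and a=2a₀=20 at k=2, so the next step gives (m, d) = (10, 5) again — its k=1 value — and the period has length 2.

[10; 4, 20]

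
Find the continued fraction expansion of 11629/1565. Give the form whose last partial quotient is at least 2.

11629 = 7*1565 + 674
1565 = 2*674 + 217
674 = 3*217 + 23
217 = 9*23 + 10
23 = 2*10 + 3
10 = 3*3 + 1
3 = 3*1 + 0  (stop)
So 11629/1565 = [7; 2, 3, 9, 2, 3, 3].

[7; 2, 3, 9, 2, 3, 3]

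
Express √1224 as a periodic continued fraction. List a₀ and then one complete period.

[34; 1, 68]

a₀ = ⌊√1224⌋ = 34.
With m₀=0, d₀=1 and mₖ₊₁ = dₖaₖ − mₖ, dₖ₊₁ = (n − mₖ₊₁²)/dₖ, aₖ₊₁ = ⌊(a₀+mₖ₊₁)/dₖ₊₁⌋:
  k=1: m=34, d=68, a=1
  k=2: m=34, d=1, a=68
d=1 and a=2a₀=68 at k=2, so the next step gives (m, d) = (34, 68) again — its k=1 value — and the period has length 2.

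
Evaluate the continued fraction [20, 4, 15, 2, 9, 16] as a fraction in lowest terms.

389655/19246

Fold from the inside: start with 16/1.
  9 + 1/16 = 145/16
  2 + 16/145 = 306/145
  15 + 145/306 = 4735/306
  4 + 306/4735 = 19246/4735
  20 + 4735/19246 = 389655/19246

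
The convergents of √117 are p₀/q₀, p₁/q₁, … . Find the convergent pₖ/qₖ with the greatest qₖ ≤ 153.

√117 = [10; 1, 4, 2, 4, 1, 20, …] (period length 6).
Convergents:
  p_0/q_0 = 10/1
  p_1/q_1 = 11/1
  p_2/q_2 = 54/5
  p_3/q_3 = 119/11
  p_4/q_4 = 530/49
  p_5/q_5 = 649/60
  p_6/q_6 = 13510/1249
q_5 = 60 ≤ 153 < 1249 = q_6, so the answer is 649/60.

649/60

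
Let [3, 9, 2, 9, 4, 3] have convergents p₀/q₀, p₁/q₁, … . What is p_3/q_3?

559/180

Using pₖ = aₖpₖ₋₁ + pₖ₋₂, qₖ = aₖqₖ₋₁ + qₖ₋₂ (with p₋₁=1, p₋₂=0, q₋₁=0, q₋₂=1):
  k=0: a=3, p=3, q=1
  k=1: a=9, p=28, q=9
  k=2: a=2, p=59, q=19
  k=3: a=9, p=559, q=180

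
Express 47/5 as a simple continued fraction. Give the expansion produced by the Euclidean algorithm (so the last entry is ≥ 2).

47 = 9*5 + 2
5 = 2*2 + 1
2 = 2*1 + 0  (stop)
So 47/5 = [9; 2, 2].

[9; 2, 2]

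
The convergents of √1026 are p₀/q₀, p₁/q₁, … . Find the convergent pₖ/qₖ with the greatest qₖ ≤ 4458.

65632/2049

√1026 = [32; 32, 64, …] (period length 2).
Convergents:
  p_0/q_0 = 32/1
  p_1/q_1 = 1025/32
  p_2/q_2 = 65632/2049
  p_3/q_3 = 2101249/65600
q_2 = 2049 ≤ 4458 < 65600 = q_3, so the answer is 65632/2049.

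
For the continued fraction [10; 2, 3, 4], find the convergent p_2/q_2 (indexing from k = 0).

Using pₖ = aₖpₖ₋₁ + pₖ₋₂, qₖ = aₖqₖ₋₁ + qₖ₋₂ (with p₋₁=1, p₋₂=0, q₋₁=0, q₋₂=1):
  k=0: a=10, p=10, q=1
  k=1: a=2, p=21, q=2
  k=2: a=3, p=73, q=7

73/7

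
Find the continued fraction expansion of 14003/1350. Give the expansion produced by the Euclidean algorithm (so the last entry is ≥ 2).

[10; 2, 1, 2, 6, 8, 1, 2]

14003 = 10·1350 + 503
1350 = 2·503 + 344
503 = 1·344 + 159
344 = 2·159 + 26
159 = 6·26 + 3
26 = 8·3 + 2
3 = 1·2 + 1
2 = 2·1 + 0  (stop)
So 14003/1350 = [10; 2, 1, 2, 6, 8, 1, 2].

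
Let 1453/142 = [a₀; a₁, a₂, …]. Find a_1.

4

1453 = 10·142 + 33   →  a_0 = 10
142 = 4·33 + 10   →  a_1 = 4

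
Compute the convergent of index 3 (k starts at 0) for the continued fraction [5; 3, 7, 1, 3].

133/25

Using pₖ = aₖpₖ₋₁ + pₖ₋₂, qₖ = aₖqₖ₋₁ + qₖ₋₂ (with p₋₁=1, p₋₂=0, q₋₁=0, q₋₂=1):
  k=0: a=5, p=5, q=1
  k=1: a=3, p=16, q=3
  k=2: a=7, p=117, q=22
  k=3: a=1, p=133, q=25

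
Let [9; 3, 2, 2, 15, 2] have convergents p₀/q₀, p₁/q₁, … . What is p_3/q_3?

Using pₖ = aₖpₖ₋₁ + pₖ₋₂, qₖ = aₖqₖ₋₁ + qₖ₋₂ (with p₋₁=1, p₋₂=0, q₋₁=0, q₋₂=1):
  k=0: a=9, p=9, q=1
  k=1: a=3, p=28, q=3
  k=2: a=2, p=65, q=7
  k=3: a=2, p=158, q=17

158/17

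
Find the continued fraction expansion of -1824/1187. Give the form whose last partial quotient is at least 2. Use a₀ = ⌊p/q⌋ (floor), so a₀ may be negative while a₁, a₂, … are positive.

[-2; 2, 6, 3, 9, 3]

-1824 = -2*1187 + 550
1187 = 2*550 + 87
550 = 6*87 + 28
87 = 3*28 + 3
28 = 9*3 + 1
3 = 3*1 + 0  (stop)
So -1824/1187 = [-2; 2, 6, 3, 9, 3].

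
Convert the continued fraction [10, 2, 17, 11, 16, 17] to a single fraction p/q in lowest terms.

1114073/106246

Fold from the inside: start with 17/1.
  16 + 1/17 = 273/17
  11 + 17/273 = 3020/273
  17 + 273/3020 = 51613/3020
  2 + 3020/51613 = 106246/51613
  10 + 51613/106246 = 1114073/106246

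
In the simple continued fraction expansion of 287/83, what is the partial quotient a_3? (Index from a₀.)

2

287 = 3·83 + 38   →  a_0 = 3
83 = 2·38 + 7   →  a_1 = 2
38 = 5·7 + 3   →  a_2 = 5
7 = 2·3 + 1   →  a_3 = 2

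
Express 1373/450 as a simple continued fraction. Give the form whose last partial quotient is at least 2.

[3; 19, 1, 1, 3, 3]

1373 = 3×450 + 23
450 = 19×23 + 13
23 = 1×13 + 10
13 = 1×10 + 3
10 = 3×3 + 1
3 = 3×1 + 0  (stop)
So 1373/450 = [3; 19, 1, 1, 3, 3].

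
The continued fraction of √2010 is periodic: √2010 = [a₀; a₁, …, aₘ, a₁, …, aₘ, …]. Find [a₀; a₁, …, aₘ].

[44; 1, 4, 1, 88]

a₀ = ⌊√2010⌋ = 44.
With m₀=0, d₀=1 and mₖ₊₁ = dₖaₖ − mₖ, dₖ₊₁ = (n − mₖ₊₁²)/dₖ, aₖ₊₁ = ⌊(a₀+mₖ₊₁)/dₖ₊₁⌋:
  k=1: m=44, d=74, a=1
  k=2: m=30, d=15, a=4
  k=3: m=30, d=74, a=1
  k=4: m=44, d=1, a=88
d=1 and a=2a₀=88 at k=4, so the next step gives (m, d) = (44, 74) again — its k=1 value — and the period has length 4.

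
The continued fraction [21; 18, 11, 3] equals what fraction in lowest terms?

Using pₖ = aₖpₖ₋₁ + pₖ₋₂ and qₖ = aₖqₖ₋₁ + qₖ₋₂:
  k=0: a=21, p=21, q=1
  k=1: a=18, p=379, q=18
  k=2: a=11, p=4190, q=199
  k=3: a=3, p=12949, q=615

12949/615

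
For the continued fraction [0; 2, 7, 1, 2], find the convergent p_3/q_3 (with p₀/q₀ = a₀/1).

Using pₖ = aₖpₖ₋₁ + pₖ₋₂, qₖ = aₖqₖ₋₁ + qₖ₋₂ (with p₋₁=1, p₋₂=0, q₋₁=0, q₋₂=1):
  k=0: a=0, p=0, q=1
  k=1: a=2, p=1, q=2
  k=2: a=7, p=7, q=15
  k=3: a=1, p=8, q=17

8/17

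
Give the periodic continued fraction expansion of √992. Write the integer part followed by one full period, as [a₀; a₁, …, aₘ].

a₀ = ⌊√992⌋ = 31.
With m₀=0, d₀=1 and mₖ₊₁ = dₖaₖ − mₖ, dₖ₊₁ = (n − mₖ₊₁²)/dₖ, aₖ₊₁ = ⌊(a₀+mₖ₊₁)/dₖ₊₁⌋:
  k=1: m=31, d=31, a=2
  k=2: m=31, d=1, a=62
d=1 and a=2a₀=62 at k=2, so the next step gives (m, d) = (31, 31) again — its k=1 value — and the period has length 2.

[31; 2, 62]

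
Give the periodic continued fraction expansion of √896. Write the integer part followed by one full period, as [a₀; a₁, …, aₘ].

[29; 1, 13, 1, 58]

a₀ = ⌊√896⌋ = 29.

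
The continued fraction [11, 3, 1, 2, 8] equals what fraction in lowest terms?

1037/92

Fold from the inside: start with 8/1.
  2 + 1/8 = 17/8
  1 + 8/17 = 25/17
  3 + 17/25 = 92/25
  11 + 25/92 = 1037/92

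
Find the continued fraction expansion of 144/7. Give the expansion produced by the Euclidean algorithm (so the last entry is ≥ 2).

[20; 1, 1, 3]

144 = 20×7 + 4
7 = 1×4 + 3
4 = 1×3 + 1
3 = 3×1 + 0  (stop)
So 144/7 = [20; 1, 1, 3].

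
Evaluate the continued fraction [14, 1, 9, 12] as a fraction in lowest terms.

1803/121

Fold from the inside: start with 12/1.
  9 + 1/12 = 109/12
  1 + 12/109 = 121/109
  14 + 109/121 = 1803/121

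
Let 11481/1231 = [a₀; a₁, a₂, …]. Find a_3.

12

11481 = 9·1231 + 402   →  a_0 = 9
1231 = 3·402 + 25   →  a_1 = 3
402 = 16·25 + 2   →  a_2 = 16
25 = 12·2 + 1   →  a_3 = 12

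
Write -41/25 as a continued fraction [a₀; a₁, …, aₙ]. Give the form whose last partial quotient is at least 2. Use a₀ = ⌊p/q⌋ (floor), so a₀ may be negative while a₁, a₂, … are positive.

[-2; 2, 1, 3, 2]

-41 = -2*25 + 9
25 = 2*9 + 7
9 = 1*7 + 2
7 = 3*2 + 1
2 = 2*1 + 0  (stop)
So -41/25 = [-2; 2, 1, 3, 2].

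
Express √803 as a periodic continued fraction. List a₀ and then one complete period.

a₀ = ⌊√803⌋ = 28.

[28; 2, 1, 27, 1, 2, 56]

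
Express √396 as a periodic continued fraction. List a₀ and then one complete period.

[19; 1, 8, 1, 38]

a₀ = ⌊√396⌋ = 19.
With m₀=0, d₀=1 and mₖ₊₁ = dₖaₖ − mₖ, dₖ₊₁ = (n − mₖ₊₁²)/dₖ, aₖ₊₁ = ⌊(a₀+mₖ₊₁)/dₖ₊₁⌋:
  k=1: m=19, d=35, a=1
  k=2: m=16, d=4, a=8
  k=3: m=16, d=35, a=1
  k=4: m=19, d=1, a=38
d=1 and a=2a₀=38 at k=4, so the next step gives (m, d) = (19, 35) again — its k=1 value — and the period has length 4.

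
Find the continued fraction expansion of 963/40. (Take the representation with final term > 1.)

[24; 13, 3]

963 = 24×40 + 3
40 = 13×3 + 1
3 = 3×1 + 0  (stop)
So 963/40 = [24; 13, 3].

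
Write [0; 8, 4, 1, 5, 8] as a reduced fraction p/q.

Fold from the inside: start with 8/1.
  5 + 1/8 = 41/8
  1 + 8/41 = 49/41
  4 + 41/49 = 237/49
  8 + 49/237 = 1945/237
  0 + 237/1945 = 237/1945

237/1945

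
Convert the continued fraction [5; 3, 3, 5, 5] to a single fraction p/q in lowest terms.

Fold from the inside: start with 5/1.
  5 + 1/5 = 26/5
  3 + 5/26 = 83/26
  3 + 26/83 = 275/83
  5 + 83/275 = 1458/275

1458/275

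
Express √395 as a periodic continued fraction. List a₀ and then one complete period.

a₀ = ⌊√395⌋ = 19.
With m₀=0, d₀=1 and mₖ₊₁ = dₖaₖ − mₖ, dₖ₊₁ = (n − mₖ₊₁²)/dₖ, aₖ₊₁ = ⌊(a₀+mₖ₊₁)/dₖ₊₁⌋:
  k=1: m=19, d=34, a=1
  k=2: m=15, d=5, a=6
  k=3: m=15, d=34, a=1
  k=4: m=19, d=1, a=38
d=1 and a=2a₀=38 at k=4, so the next step gives (m, d) = (19, 34) again — its k=1 value — and the period has length 4.

[19; 1, 6, 1, 38]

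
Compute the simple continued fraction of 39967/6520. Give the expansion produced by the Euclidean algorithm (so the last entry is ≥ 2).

[6; 7, 1, 2, 3, 4, 6, 3]

39967 = 6*6520 + 847
6520 = 7*847 + 591
847 = 1*591 + 256
591 = 2*256 + 79
256 = 3*79 + 19
79 = 4*19 + 3
19 = 6*3 + 1
3 = 3*1 + 0  (stop)
So 39967/6520 = [6; 7, 1, 2, 3, 4, 6, 3].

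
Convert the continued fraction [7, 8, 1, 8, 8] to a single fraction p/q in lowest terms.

4616/649

Using pₖ = aₖpₖ₋₁ + pₖ₋₂ and qₖ = aₖqₖ₋₁ + qₖ₋₂:
  k=0: a=7, p=7, q=1
  k=1: a=8, p=57, q=8
  k=2: a=1, p=64, q=9
  k=3: a=8, p=569, q=80
  k=4: a=8, p=4616, q=649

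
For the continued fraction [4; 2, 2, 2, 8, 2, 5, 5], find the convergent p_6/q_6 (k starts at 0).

5171/1171

Using pₖ = aₖpₖ₋₁ + pₖ₋₂, qₖ = aₖqₖ₋₁ + qₖ₋₂ (with p₋₁=1, p₋₂=0, q₋₁=0, q₋₂=1):
  k=0: a=4, p=4, q=1
  k=1: a=2, p=9, q=2
  k=2: a=2, p=22, q=5
  k=3: a=2, p=53, q=12
  k=4: a=8, p=446, q=101
  k=5: a=2, p=945, q=214
  k=6: a=5, p=5171, q=1171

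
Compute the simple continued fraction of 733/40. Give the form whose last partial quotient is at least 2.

733 = 18*40 + 13
40 = 3*13 + 1
13 = 13*1 + 0  (stop)
So 733/40 = [18; 3, 13].

[18; 3, 13]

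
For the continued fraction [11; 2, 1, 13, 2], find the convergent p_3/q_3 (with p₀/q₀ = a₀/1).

Using pₖ = aₖpₖ₋₁ + pₖ₋₂, qₖ = aₖqₖ₋₁ + qₖ₋₂ (with p₋₁=1, p₋₂=0, q₋₁=0, q₋₂=1):
  k=0: a=11, p=11, q=1
  k=1: a=2, p=23, q=2
  k=2: a=1, p=34, q=3
  k=3: a=13, p=465, q=41

465/41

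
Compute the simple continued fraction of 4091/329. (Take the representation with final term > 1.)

4091 = 12*329 + 143
329 = 2*143 + 43
143 = 3*43 + 14
43 = 3*14 + 1
14 = 14*1 + 0  (stop)
So 4091/329 = [12; 2, 3, 3, 14].

[12; 2, 3, 3, 14]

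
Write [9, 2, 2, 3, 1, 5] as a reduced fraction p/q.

Using pₖ = aₖpₖ₋₁ + pₖ₋₂ and qₖ = aₖqₖ₋₁ + qₖ₋₂:
  k=0: a=9, p=9, q=1
  k=1: a=2, p=19, q=2
  k=2: a=2, p=47, q=5
  k=3: a=3, p=160, q=17
  k=4: a=1, p=207, q=22
  k=5: a=5, p=1195, q=127

1195/127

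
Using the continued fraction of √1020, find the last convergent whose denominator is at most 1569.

√1020 = [31; 1, 14, 1, 62, …] (period length 4).
Convergents:
  p_0/q_0 = 31/1
  p_1/q_1 = 32/1
  p_2/q_2 = 479/15
  p_3/q_3 = 511/16
  p_4/q_4 = 32161/1007
  p_5/q_5 = 32672/1023
  p_6/q_6 = 489569/15329
q_5 = 1023 ≤ 1569 < 15329 = q_6, so the answer is 32672/1023.

32672/1023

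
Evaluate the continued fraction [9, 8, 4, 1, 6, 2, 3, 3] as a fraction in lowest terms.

Using pₖ = aₖpₖ₋₁ + pₖ₋₂ and qₖ = aₖqₖ₋₁ + qₖ₋₂:
  k=0: a=9, p=9, q=1
  k=1: a=8, p=73, q=8
  k=2: a=4, p=301, q=33
  k=3: a=1, p=374, q=41
  k=4: a=6, p=2545, q=279
  k=5: a=2, p=5464, q=599
  k=6: a=3, p=18937, q=2076
  k=7: a=3, p=62275, q=6827

62275/6827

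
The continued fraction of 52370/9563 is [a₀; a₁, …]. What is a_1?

52370 = 5·9563 + 4555   →  a_0 = 5
9563 = 2·4555 + 453   →  a_1 = 2

2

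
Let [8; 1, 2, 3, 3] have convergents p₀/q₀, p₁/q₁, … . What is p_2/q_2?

Using pₖ = aₖpₖ₋₁ + pₖ₋₂, qₖ = aₖqₖ₋₁ + qₖ₋₂ (with p₋₁=1, p₋₂=0, q₋₁=0, q₋₂=1):
  k=0: a=8, p=8, q=1
  k=1: a=1, p=9, q=1
  k=2: a=2, p=26, q=3

26/3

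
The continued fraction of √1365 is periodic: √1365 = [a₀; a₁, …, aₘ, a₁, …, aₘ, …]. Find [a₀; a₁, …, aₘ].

a₀ = ⌊√1365⌋ = 36.
With m₀=0, d₀=1 and mₖ₊₁ = dₖaₖ − mₖ, dₖ₊₁ = (n − mₖ₊₁²)/dₖ, aₖ₊₁ = ⌊(a₀+mₖ₊₁)/dₖ₊₁⌋:
  k=1: m=36, d=69, a=1
  k=2: m=33, d=4, a=17
  k=3: m=35, d=35, a=2
  k=4: m=35, d=4, a=17
  k=5: m=33, d=69, a=1
  k=6: m=36, d=1, a=72
d=1 and a=2a₀=72 at k=6, so the next step gives (m, d) = (36, 69) again — its k=1 value — and the period has length 6.

[36; 1, 17, 2, 17, 1, 72]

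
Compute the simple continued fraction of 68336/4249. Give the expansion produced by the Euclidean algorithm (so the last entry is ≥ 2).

[16; 12, 14, 12, 2]

68336 = 16*4249 + 352
4249 = 12*352 + 25
352 = 14*25 + 2
25 = 12*2 + 1
2 = 2*1 + 0  (stop)
So 68336/4249 = [16; 12, 14, 12, 2].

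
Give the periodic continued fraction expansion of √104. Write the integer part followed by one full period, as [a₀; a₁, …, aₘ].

[10; 5, 20]

a₀ = ⌊√104⌋ = 10.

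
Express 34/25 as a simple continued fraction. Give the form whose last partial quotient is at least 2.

[1; 2, 1, 3, 2]

34 = 1×25 + 9
25 = 2×9 + 7
9 = 1×7 + 2
7 = 3×2 + 1
2 = 2×1 + 0  (stop)
So 34/25 = [1; 2, 1, 3, 2].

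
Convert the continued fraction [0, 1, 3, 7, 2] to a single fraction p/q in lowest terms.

47/62

Fold from the inside: start with 2/1.
  7 + 1/2 = 15/2
  3 + 2/15 = 47/15
  1 + 15/47 = 62/47
  0 + 47/62 = 47/62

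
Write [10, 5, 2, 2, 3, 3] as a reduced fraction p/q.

Fold from the inside: start with 3/1.
  3 + 1/3 = 10/3
  2 + 3/10 = 23/10
  2 + 10/23 = 56/23
  5 + 23/56 = 303/56
  10 + 56/303 = 3086/303

3086/303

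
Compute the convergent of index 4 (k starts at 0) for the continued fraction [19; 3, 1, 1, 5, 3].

Using pₖ = aₖpₖ₋₁ + pₖ₋₂, qₖ = aₖqₖ₋₁ + qₖ₋₂ (with p₋₁=1, p₋₂=0, q₋₁=0, q₋₂=1):
  k=0: a=19, p=19, q=1
  k=1: a=3, p=58, q=3
  k=2: a=1, p=77, q=4
  k=3: a=1, p=135, q=7
  k=4: a=5, p=752, q=39

752/39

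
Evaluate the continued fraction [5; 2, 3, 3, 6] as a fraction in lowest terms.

788/145

Using pₖ = aₖpₖ₋₁ + pₖ₋₂ and qₖ = aₖqₖ₋₁ + qₖ₋₂:
  k=0: a=5, p=5, q=1
  k=1: a=2, p=11, q=2
  k=2: a=3, p=38, q=7
  k=3: a=3, p=125, q=23
  k=4: a=6, p=788, q=145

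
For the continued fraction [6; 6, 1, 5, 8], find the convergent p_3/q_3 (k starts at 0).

Using pₖ = aₖpₖ₋₁ + pₖ₋₂, qₖ = aₖqₖ₋₁ + qₖ₋₂ (with p₋₁=1, p₋₂=0, q₋₁=0, q₋₂=1):
  k=0: a=6, p=6, q=1
  k=1: a=6, p=37, q=6
  k=2: a=1, p=43, q=7
  k=3: a=5, p=252, q=41

252/41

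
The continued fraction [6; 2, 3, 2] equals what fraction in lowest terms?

Using pₖ = aₖpₖ₋₁ + pₖ₋₂ and qₖ = aₖqₖ₋₁ + qₖ₋₂:
  k=0: a=6, p=6, q=1
  k=1: a=2, p=13, q=2
  k=2: a=3, p=45, q=7
  k=3: a=2, p=103, q=16

103/16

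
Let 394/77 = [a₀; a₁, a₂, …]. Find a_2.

394 = 5·77 + 9   →  a_0 = 5
77 = 8·9 + 5   →  a_1 = 8
9 = 1·5 + 4   →  a_2 = 1

1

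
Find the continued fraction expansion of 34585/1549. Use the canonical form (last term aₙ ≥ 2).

34585 = 22*1549 + 507
1549 = 3*507 + 28
507 = 18*28 + 3
28 = 9*3 + 1
3 = 3*1 + 0  (stop)
So 34585/1549 = [22; 3, 18, 9, 3].

[22; 3, 18, 9, 3]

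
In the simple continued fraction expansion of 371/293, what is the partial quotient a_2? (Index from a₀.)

1

371 = 1·293 + 78   →  a_0 = 1
293 = 3·78 + 59   →  a_1 = 3
78 = 1·59 + 19   →  a_2 = 1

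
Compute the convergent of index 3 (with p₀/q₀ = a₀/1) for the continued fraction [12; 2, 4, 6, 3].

697/56

Using pₖ = aₖpₖ₋₁ + pₖ₋₂, qₖ = aₖqₖ₋₁ + qₖ₋₂ (with p₋₁=1, p₋₂=0, q₋₁=0, q₋₂=1):
  k=0: a=12, p=12, q=1
  k=1: a=2, p=25, q=2
  k=2: a=4, p=112, q=9
  k=3: a=6, p=697, q=56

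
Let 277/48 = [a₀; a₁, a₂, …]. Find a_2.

3

277 = 5·48 + 37   →  a_0 = 5
48 = 1·37 + 11   →  a_1 = 1
37 = 3·11 + 4   →  a_2 = 3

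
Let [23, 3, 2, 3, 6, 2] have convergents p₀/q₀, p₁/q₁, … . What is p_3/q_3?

559/24

Using pₖ = aₖpₖ₋₁ + pₖ₋₂, qₖ = aₖqₖ₋₁ + qₖ₋₂ (with p₋₁=1, p₋₂=0, q₋₁=0, q₋₂=1):
  k=0: a=23, p=23, q=1
  k=1: a=3, p=70, q=3
  k=2: a=2, p=163, q=7
  k=3: a=3, p=559, q=24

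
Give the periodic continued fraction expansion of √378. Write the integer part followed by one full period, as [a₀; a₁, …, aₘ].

[19; 2, 3, 1, 4, 1, 3, 2, 38]

a₀ = ⌊√378⌋ = 19.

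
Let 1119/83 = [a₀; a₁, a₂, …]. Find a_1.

2

1119 = 13·83 + 40   →  a_0 = 13
83 = 2·40 + 3   →  a_1 = 2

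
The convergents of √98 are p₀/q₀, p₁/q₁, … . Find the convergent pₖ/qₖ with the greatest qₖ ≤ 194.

1871/189

√98 = [9; 1, 8, 1, 18, …] (period length 4).
Convergents:
  p_0/q_0 = 9/1
  p_1/q_1 = 10/1
  p_2/q_2 = 89/9
  p_3/q_3 = 99/10
  p_4/q_4 = 1871/189
  p_5/q_5 = 1970/199
q_4 = 189 ≤ 194 < 199 = q_5, so the answer is 1871/189.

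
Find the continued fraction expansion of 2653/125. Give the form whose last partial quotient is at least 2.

2653 = 21·125 + 28
125 = 4·28 + 13
28 = 2·13 + 2
13 = 6·2 + 1
2 = 2·1 + 0  (stop)
So 2653/125 = [21; 4, 2, 6, 2].

[21; 4, 2, 6, 2]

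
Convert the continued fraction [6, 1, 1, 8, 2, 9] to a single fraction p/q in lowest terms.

Using pₖ = aₖpₖ₋₁ + pₖ₋₂ and qₖ = aₖqₖ₋₁ + qₖ₋₂:
  k=0: a=6, p=6, q=1
  k=1: a=1, p=7, q=1
  k=2: a=1, p=13, q=2
  k=3: a=8, p=111, q=17
  k=4: a=2, p=235, q=36
  k=5: a=9, p=2226, q=341

2226/341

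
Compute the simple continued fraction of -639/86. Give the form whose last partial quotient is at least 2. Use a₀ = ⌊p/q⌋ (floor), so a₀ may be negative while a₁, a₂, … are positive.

[-8; 1, 1, 3, 12]

-639 = -8×86 + 49
86 = 1×49 + 37
49 = 1×37 + 12
37 = 3×12 + 1
12 = 12×1 + 0  (stop)
So -639/86 = [-8; 1, 1, 3, 12].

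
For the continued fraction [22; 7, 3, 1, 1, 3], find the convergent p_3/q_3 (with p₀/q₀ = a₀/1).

642/29

Using pₖ = aₖpₖ₋₁ + pₖ₋₂, qₖ = aₖqₖ₋₁ + qₖ₋₂ (with p₋₁=1, p₋₂=0, q₋₁=0, q₋₂=1):
  k=0: a=22, p=22, q=1
  k=1: a=7, p=155, q=7
  k=2: a=3, p=487, q=22
  k=3: a=1, p=642, q=29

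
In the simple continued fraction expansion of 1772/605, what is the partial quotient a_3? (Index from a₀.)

1772 = 2·605 + 562   →  a_0 = 2
605 = 1·562 + 43   →  a_1 = 1
562 = 13·43 + 3   →  a_2 = 13
43 = 14·3 + 1   →  a_3 = 14

14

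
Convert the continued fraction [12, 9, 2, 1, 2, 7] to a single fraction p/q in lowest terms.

6695/553

Fold from the inside: start with 7/1.
  2 + 1/7 = 15/7
  1 + 7/15 = 22/15
  2 + 15/22 = 59/22
  9 + 22/59 = 553/59
  12 + 59/553 = 6695/553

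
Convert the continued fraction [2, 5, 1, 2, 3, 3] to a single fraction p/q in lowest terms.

409/188

Using pₖ = aₖpₖ₋₁ + pₖ₋₂ and qₖ = aₖqₖ₋₁ + qₖ₋₂:
  k=0: a=2, p=2, q=1
  k=1: a=5, p=11, q=5
  k=2: a=1, p=13, q=6
  k=3: a=2, p=37, q=17
  k=4: a=3, p=124, q=57
  k=5: a=3, p=409, q=188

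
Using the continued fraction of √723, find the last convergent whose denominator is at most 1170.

√723 = [26; 1, 7, 1, 52, …] (period length 4).
Convergents:
  p_0/q_0 = 26/1
  p_1/q_1 = 27/1
  p_2/q_2 = 215/8
  p_3/q_3 = 242/9
  p_4/q_4 = 12799/476
  p_5/q_5 = 13041/485
  p_6/q_6 = 104086/3871
q_5 = 485 ≤ 1170 < 3871 = q_6, so the answer is 13041/485.

13041/485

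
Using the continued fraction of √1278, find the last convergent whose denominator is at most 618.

10260/287

√1278 = [35; 1, 2, 1, 70, …] (period length 4).
Convergents:
  p_0/q_0 = 35/1
  p_1/q_1 = 36/1
  p_2/q_2 = 107/3
  p_3/q_3 = 143/4
  p_4/q_4 = 10117/283
  p_5/q_5 = 10260/287
  p_6/q_6 = 30637/857
q_5 = 287 ≤ 618 < 857 = q_6, so the answer is 10260/287.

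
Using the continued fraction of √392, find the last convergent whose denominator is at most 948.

15661/791

√392 = [19; 1, 3, 1, 38, …] (period length 4).
Convergents:
  p_0/q_0 = 19/1
  p_1/q_1 = 20/1
  p_2/q_2 = 79/4
  p_3/q_3 = 99/5
  p_4/q_4 = 3841/194
  p_5/q_5 = 3940/199
  p_6/q_6 = 15661/791
  p_7/q_7 = 19601/990
q_6 = 791 ≤ 948 < 990 = q_7, so the answer is 15661/791.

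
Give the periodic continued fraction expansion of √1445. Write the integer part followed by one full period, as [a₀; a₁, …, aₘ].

[38; 76]

a₀ = ⌊√1445⌋ = 38.
With m₀=0, d₀=1 and mₖ₊₁ = dₖaₖ − mₖ, dₖ₊₁ = (n − mₖ₊₁²)/dₖ, aₖ₊₁ = ⌊(a₀+mₖ₊₁)/dₖ₊₁⌋:
  k=1: m=38, d=1, a=76
d=1 and a=2a₀=76 at k=1, so the next step gives (m, d) = (38, 1) again — its k=1 value — and the period has length 1.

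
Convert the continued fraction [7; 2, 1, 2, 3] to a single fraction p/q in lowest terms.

199/27

Using pₖ = aₖpₖ₋₁ + pₖ₋₂ and qₖ = aₖqₖ₋₁ + qₖ₋₂:
  k=0: a=7, p=7, q=1
  k=1: a=2, p=15, q=2
  k=2: a=1, p=22, q=3
  k=3: a=2, p=59, q=8
  k=4: a=3, p=199, q=27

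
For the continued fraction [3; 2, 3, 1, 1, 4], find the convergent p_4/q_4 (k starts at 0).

Using pₖ = aₖpₖ₋₁ + pₖ₋₂, qₖ = aₖqₖ₋₁ + qₖ₋₂ (with p₋₁=1, p₋₂=0, q₋₁=0, q₋₂=1):
  k=0: a=3, p=3, q=1
  k=1: a=2, p=7, q=2
  k=2: a=3, p=24, q=7
  k=3: a=1, p=31, q=9
  k=4: a=1, p=55, q=16

55/16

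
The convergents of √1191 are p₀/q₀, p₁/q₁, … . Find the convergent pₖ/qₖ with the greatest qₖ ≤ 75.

1622/47

√1191 = [34; 1, 1, 22, 1, 1, 68, …] (period length 6).
Convergents:
  p_0/q_0 = 34/1
  p_1/q_1 = 35/1
  p_2/q_2 = 69/2
  p_3/q_3 = 1553/45
  p_4/q_4 = 1622/47
  p_5/q_5 = 3175/92
q_4 = 47 ≤ 75 < 92 = q_5, so the answer is 1622/47.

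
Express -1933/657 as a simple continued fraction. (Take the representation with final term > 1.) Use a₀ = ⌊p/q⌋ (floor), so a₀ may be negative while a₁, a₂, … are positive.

-1933 = -3×657 + 38
657 = 17×38 + 11
38 = 3×11 + 5
11 = 2×5 + 1
5 = 5×1 + 0  (stop)
So -1933/657 = [-3; 17, 3, 2, 5].

[-3; 17, 3, 2, 5]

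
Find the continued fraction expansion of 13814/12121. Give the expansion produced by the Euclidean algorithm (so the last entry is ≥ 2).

[1; 7, 6, 3, 1, 2, 3, 7]

13814 = 1*12121 + 1693
12121 = 7*1693 + 270
1693 = 6*270 + 73
270 = 3*73 + 51
73 = 1*51 + 22
51 = 2*22 + 7
22 = 3*7 + 1
7 = 7*1 + 0  (stop)
So 13814/12121 = [1; 7, 6, 3, 1, 2, 3, 7].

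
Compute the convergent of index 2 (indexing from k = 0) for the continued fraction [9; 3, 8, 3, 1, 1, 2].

Using pₖ = aₖpₖ₋₁ + pₖ₋₂, qₖ = aₖqₖ₋₁ + qₖ₋₂ (with p₋₁=1, p₋₂=0, q₋₁=0, q₋₂=1):
  k=0: a=9, p=9, q=1
  k=1: a=3, p=28, q=3
  k=2: a=8, p=233, q=25

233/25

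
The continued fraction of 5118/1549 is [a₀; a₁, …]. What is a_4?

5118 = 3·1549 + 471   →  a_0 = 3
1549 = 3·471 + 136   →  a_1 = 3
471 = 3·136 + 63   →  a_2 = 3
136 = 2·63 + 10   →  a_3 = 2
63 = 6·10 + 3   →  a_4 = 6

6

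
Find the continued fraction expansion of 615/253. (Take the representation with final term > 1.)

[2; 2, 3, 8, 1, 3]

615 = 2*253 + 109
253 = 2*109 + 35
109 = 3*35 + 4
35 = 8*4 + 3
4 = 1*3 + 1
3 = 3*1 + 0  (stop)
So 615/253 = [2; 2, 3, 8, 1, 3].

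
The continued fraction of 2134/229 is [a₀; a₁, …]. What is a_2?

2134 = 9·229 + 73   →  a_0 = 9
229 = 3·73 + 10   →  a_1 = 3
73 = 7·10 + 3   →  a_2 = 7

7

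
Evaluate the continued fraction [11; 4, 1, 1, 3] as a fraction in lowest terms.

Fold from the inside: start with 3/1.
  1 + 1/3 = 4/3
  1 + 3/4 = 7/4
  4 + 4/7 = 32/7
  11 + 7/32 = 359/32

359/32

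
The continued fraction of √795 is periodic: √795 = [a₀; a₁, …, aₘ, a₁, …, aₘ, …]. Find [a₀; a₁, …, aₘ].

a₀ = ⌊√795⌋ = 28.

[28; 5, 9, 5, 56]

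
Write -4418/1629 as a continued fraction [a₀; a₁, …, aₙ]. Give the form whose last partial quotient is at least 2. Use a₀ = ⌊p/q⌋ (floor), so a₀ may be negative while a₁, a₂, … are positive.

[-3; 3, 2, 8, 1, 7, 3]

-4418 = -3·1629 + 469
1629 = 3·469 + 222
469 = 2·222 + 25
222 = 8·25 + 22
25 = 1·22 + 3
22 = 7·3 + 1
3 = 3·1 + 0  (stop)
So -4418/1629 = [-3; 3, 2, 8, 1, 7, 3].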